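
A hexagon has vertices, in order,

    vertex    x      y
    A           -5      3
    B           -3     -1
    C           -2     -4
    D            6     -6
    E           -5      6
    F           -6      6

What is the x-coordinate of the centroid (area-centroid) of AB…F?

Apply the surveyor's formula. First the cross-terms c_i = x_i·y_{i+1} − x_{i+1}·y_i:
  14, 10, 36, 6, 6, 12  ⇒  2A = 84, A = 42.
Then Σ (x_i + x_{i+1})·c_i = -210, so x̄ = -210 / (6·42) = -5/6.

-5/6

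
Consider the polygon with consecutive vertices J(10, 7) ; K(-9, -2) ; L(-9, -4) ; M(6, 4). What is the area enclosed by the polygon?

25.5

Apply Gauss's area formula: 2A = Σ (x_i·y_{i+1} − x_{i+1}·y_i), indices taken mod 4.
J→K: (10)(-2) − (-9)(7) = 43
K→L: (-9)(-4) − (-9)(-2) = 18
L→M: (-9)(4) − (6)(-4) = -12
M→J: (6)(7) − (10)(4) = 2
Σ = 51
Area = |Σ|/2 = 25.5.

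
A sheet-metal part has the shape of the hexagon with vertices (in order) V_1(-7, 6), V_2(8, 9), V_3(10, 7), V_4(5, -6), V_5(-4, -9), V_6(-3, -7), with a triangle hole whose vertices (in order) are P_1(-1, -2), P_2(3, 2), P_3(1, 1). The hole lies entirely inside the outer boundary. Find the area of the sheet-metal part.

185.5

Outer boundary:
Apply the shoelace formula: 2A = Σ (x_i·y_{i+1} − x_{i+1}·y_i), indices taken mod 6.
Cross-terms: -111, -34, -95, -69, 1, -67  ⇒  Σ = -375
Area = |Σ|/2 = 187.5.
Hole:
Σ = (4) + (1) + (-1) = 4
Area = |Σ|/2 = 2.
Net area = 187.5 − 2 = 185.5.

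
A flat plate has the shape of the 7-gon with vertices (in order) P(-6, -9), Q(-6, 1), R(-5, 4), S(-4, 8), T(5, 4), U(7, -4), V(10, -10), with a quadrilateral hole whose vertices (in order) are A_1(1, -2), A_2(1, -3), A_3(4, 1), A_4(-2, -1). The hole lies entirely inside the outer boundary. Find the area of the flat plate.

Outer boundary:
Apply the shoelace formula: 2A = Σ (x_i·y_{i+1} − x_{i+1}·y_i), indices taken mod 7.
P→Q: (-6)(1) − (-6)(-9) = -60
Q→R: (-6)(4) − (-5)(1) = -19
R→S: (-5)(8) − (-4)(4) = -24
S→T: (-4)(4) − (5)(8) = -56
T→U: (5)(-4) − (7)(4) = -48
U→V: (7)(-10) − (10)(-4) = -30
V→P: (10)(-9) − (-6)(-10) = -150
Σ = -387
Area = |Σ|/2 = 193.5.
Hole:
Σ = (-1) + (13) + (-2) + (5) = 15
Area = |Σ|/2 = 7.5.
Net area = 193.5 − 7.5 = 186.

186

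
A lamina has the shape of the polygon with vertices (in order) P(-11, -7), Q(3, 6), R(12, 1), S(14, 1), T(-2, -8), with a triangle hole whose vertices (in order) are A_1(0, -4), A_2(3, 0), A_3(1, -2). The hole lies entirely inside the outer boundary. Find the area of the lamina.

Outer boundary:
Apply the shoelace (surveyor's) formula: 2A = Σ (x_i·y_{i+1} − x_{i+1}·y_i), indices taken mod 5.
Σ = (-45) + (-69) + (-2) + (-110) + (-74) = -300
Area = |Σ|/2 = 150.
Hole:
Apply the surveyor's formula: 2A = Σ (x_i·y_{i+1} − x_{i+1}·y_i), indices taken mod 3.
Σ = (12) + (-6) + (-4) = 2
Area = |Σ|/2 = 1.
Net area = 150 − 1 = 149.

149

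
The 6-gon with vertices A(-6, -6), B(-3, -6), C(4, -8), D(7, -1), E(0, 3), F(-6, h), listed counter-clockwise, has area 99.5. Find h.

1

The doubled signed area Σ (x_i y_{i+1} − x_{i+1} y_i) is linear in h.
With h=0 it equals 193; the coefficient of h is 6 (from the two edges through F).
So 6·h + 193 = 2·99.5 = 199 ⇒ h = 1.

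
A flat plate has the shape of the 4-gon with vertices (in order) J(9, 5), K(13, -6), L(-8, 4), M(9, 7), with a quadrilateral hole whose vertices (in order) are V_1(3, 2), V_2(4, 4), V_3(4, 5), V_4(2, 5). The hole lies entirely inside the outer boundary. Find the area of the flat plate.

109

Outer boundary:
Apply the shoelace (surveyor's) formula: 2A = Σ (x_i·y_{i+1} − x_{i+1}·y_i), indices taken mod 4.
Σ = (-119) + (4) + (-92) + (-18) = -225
Area = |Σ|/2 = 112.5.
Hole:
Apply the shoelace (surveyor's) formula: 2A = Σ (x_i·y_{i+1} − x_{i+1}·y_i), indices taken mod 4.
Cross-terms: 4, 4, 10, -11  ⇒  Σ = 7
Area = |Σ|/2 = 3.5.
Net area = 112.5 − 3.5 = 109.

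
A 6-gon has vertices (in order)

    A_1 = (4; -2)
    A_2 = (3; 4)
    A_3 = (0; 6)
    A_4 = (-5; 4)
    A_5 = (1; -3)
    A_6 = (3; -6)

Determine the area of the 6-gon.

51

Apply Gauss's area formula: 2A = Σ (x_i·y_{i+1} − x_{i+1}·y_i), indices taken mod 6.
Cross-terms: 22, 18, 30, 11, 3, 18  ⇒  Σ = 102
Area = |Σ|/2 = 51.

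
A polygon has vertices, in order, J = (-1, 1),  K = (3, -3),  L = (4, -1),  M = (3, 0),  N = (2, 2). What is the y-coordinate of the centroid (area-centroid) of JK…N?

Apply Gauss's area formula. First the cross-terms c_i = x_i·y_{i+1} − x_{i+1}·y_i:
  0, 9, 3, 6, 4  ⇒  2A = 22, A = 11.
Then Σ (y_i + y_{i+1})·c_i = -15, so ȳ = -15 / (6·11) = -5/22.

-5/22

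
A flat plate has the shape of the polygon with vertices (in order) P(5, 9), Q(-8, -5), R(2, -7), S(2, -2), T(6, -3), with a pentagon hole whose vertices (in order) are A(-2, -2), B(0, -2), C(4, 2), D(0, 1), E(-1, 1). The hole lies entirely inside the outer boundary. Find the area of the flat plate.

Outer boundary:
Σ = (47) + (66) + (10) + (6) + (69) = 198
Area = |Σ|/2 = 99.
Hole:
Apply the shoelace formula: 2A = Σ (x_i·y_{i+1} − x_{i+1}·y_i), indices taken mod 5.
Cross-terms: 4, 8, 4, 1, 4  ⇒  Σ = 21
Area = |Σ|/2 = 10.5.
Net area = 99 − 10.5 = 88.5.

88.5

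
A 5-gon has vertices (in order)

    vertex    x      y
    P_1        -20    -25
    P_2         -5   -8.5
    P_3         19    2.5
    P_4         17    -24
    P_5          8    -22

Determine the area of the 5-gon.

Apply Gauss's area formula: 2A = Σ (x_i·y_{i+1} − x_{i+1}·y_i), indices taken mod 5.
Σ = (45) + (149) + (-498.5) + (-182) + (-640) = -1126.5
Area = |Σ|/2 = 563.25.

563.25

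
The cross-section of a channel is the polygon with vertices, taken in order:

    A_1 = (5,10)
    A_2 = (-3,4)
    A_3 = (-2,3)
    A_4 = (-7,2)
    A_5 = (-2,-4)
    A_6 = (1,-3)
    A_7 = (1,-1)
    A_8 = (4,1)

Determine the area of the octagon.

Cross-terms: 50, -1, 17, 32, 10, 2, 5, 35  ⇒  Σ = 150
Area = |Σ|/2 = 75.

75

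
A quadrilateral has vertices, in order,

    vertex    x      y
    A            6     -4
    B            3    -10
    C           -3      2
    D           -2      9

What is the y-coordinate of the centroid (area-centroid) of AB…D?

Apply the surveyor's formula. First the cross-terms c_i = x_i·y_{i+1} − x_{i+1}·y_i:
  -48, -24, -23, -46  ⇒  2A = -141, A = -70.5.
Then Σ (y_i + y_{i+1})·c_i = 381, so ȳ = 381 / (6·(-70.5)) = -127/141.

-127/141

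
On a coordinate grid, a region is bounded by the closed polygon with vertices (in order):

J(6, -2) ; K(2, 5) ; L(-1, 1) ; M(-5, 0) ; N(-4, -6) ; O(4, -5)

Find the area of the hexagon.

Apply the surveyor's formula: 2A = Σ (x_i·y_{i+1} − x_{i+1}·y_i), indices taken mod 6.
J→K: (6)(5) − (2)(-2) = 34
K→L: (2)(1) − (-1)(5) = 7
L→M: (-1)(0) − (-5)(1) = 5
M→N: (-5)(-6) − (-4)(0) = 30
N→O: (-4)(-5) − (4)(-6) = 44
O→J: (4)(-2) − (6)(-5) = 22
Σ = 142
Area = |Σ|/2 = 71.

71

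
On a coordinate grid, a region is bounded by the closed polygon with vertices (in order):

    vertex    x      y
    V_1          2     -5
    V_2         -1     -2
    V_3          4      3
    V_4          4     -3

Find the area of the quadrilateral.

21

Apply the surveyor's formula: 2A = Σ (x_i·y_{i+1} − x_{i+1}·y_i), indices taken mod 4.
V_1→V_2: (2)(-2) − (-1)(-5) = -9
V_2→V_3: (-1)(3) − (4)(-2) = 5
V_3→V_4: (4)(-3) − (4)(3) = -24
V_4→V_1: (4)(-5) − (2)(-3) = -14
Σ = -42
Area = |Σ|/2 = 21.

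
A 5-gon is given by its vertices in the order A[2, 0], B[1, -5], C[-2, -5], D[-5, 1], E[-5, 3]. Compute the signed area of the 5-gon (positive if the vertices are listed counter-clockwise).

-34

A→B: (2)(-5) − (1)(0) = -10
B→C: (1)(-5) − (-2)(-5) = -15
C→D: (-2)(1) − (-5)(-5) = -27
D→E: (-5)(3) − (-5)(1) = -10
E→A: (-5)(0) − (2)(3) = -6
Σ = -68
Signed area = Σ/2 = -34 (negative ⇒ clockwise traversal).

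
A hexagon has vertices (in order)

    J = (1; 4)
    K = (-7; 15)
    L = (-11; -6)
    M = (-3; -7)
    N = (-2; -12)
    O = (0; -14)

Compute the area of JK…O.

Apply Gauss's area formula: 2A = Σ (x_i·y_{i+1} − x_{i+1}·y_i), indices taken mod 6.
Σ = (43) + (207) + (59) + (22) + (28) + (14) = 373
Area = |Σ|/2 = 186.5.

186.5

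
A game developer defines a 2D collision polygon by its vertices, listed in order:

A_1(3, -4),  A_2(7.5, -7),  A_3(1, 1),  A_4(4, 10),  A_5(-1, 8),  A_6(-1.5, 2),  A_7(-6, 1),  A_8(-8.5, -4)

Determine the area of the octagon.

Apply the shoelace (surveyor's) formula: 2A = Σ (x_i·y_{i+1} − x_{i+1}·y_i), indices taken mod 8.
Σ = (9) + (14.5) + (6) + (42) + (10) + (10.5) + (32.5) + (46) = 170.5
Area = |Σ|/2 = 85.25.

85.25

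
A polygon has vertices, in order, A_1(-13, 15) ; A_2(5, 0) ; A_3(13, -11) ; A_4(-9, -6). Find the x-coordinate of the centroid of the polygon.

-2.3

Apply the surveyor's formula. First the cross-terms c_i = x_i·y_{i+1} − x_{i+1}·y_i:
  -75, -55, -177, -213  ⇒  2A = -520, A = -260.
Then Σ (x_i + x_{i+1})·c_i = 3588, so x̄ = 3588 / (6·(-260)) = -2.3.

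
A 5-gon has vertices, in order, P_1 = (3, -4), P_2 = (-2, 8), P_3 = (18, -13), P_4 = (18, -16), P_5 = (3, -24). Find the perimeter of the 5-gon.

|P_1P_2| = √((-5)² + (12)²) = √169 = 13
|P_2P_3| = √((20)² + (-21)²) = √841 = 29
|P_3P_4| = √((0)² + (-3)²) = √9 = 3
|P_4P_5| = √((-15)² + (-8)²) = √289 = 17
|P_5P_1| = √((0)² + (20)²) = √400 = 20
Perimeter = 13 + 29 + 3 + 17 + 20 = 82.

82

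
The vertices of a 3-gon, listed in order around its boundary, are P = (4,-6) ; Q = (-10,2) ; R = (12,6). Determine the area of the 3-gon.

116

Σ = (-52) + (-84) + (-96) = -232
Area = |Σ|/2 = 116.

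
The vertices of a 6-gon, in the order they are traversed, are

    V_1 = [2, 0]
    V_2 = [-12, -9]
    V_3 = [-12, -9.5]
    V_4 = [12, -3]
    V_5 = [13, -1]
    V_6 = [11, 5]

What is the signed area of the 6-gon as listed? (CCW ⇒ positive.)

Apply the shoelace (surveyor's) formula: 2A = Σ (x_i·y_{i+1} − x_{i+1}·y_i), indices taken mod 6.
V_1→V_2: (2)(-9) − (-12)(0) = -18
V_2→V_3: (-12)(-9.5) − (-12)(-9) = 6
V_3→V_4: (-12)(-3) − (12)(-9.5) = 150
V_4→V_5: (12)(-1) − (13)(-3) = 27
V_5→V_6: (13)(5) − (11)(-1) = 76
V_6→V_1: (11)(0) − (2)(5) = -10
Σ = 231
Signed area = Σ/2 = 115.5 (positive ⇒ counter-clockwise traversal).

115.5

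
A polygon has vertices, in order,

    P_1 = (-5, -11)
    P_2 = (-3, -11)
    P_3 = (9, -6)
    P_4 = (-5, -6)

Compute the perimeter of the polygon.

34

|P_1P_2| = √((2)² + (0)²) = √4 = 2
|P_2P_3| = √((12)² + (5)²) = √169 = 13
|P_3P_4| = √((-14)² + (0)²) = √196 = 14
|P_4P_1| = √((0)² + (-5)²) = √25 = 5
Perimeter = 2 + 13 + 14 + 5 = 34.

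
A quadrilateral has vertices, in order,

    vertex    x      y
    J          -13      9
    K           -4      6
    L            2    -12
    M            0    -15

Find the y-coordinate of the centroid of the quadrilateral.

Apply the surveyor's formula. First the cross-terms c_i = x_i·y_{i+1} − x_{i+1}·y_i:
  -42, 36, -30, -195  ⇒  2A = -231, A = -115.5.
Then Σ (y_i + y_{i+1})·c_i = 1134, so ȳ = 1134 / (6·(-115.5)) = -18/11.

-18/11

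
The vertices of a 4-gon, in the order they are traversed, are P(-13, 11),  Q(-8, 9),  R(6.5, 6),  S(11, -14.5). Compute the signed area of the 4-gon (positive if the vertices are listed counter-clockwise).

-181.625

Σ = (-29) + (-106.5) + (-160.25) + (-67.5) = -363.25
Signed area = Σ/2 = -181.625 (negative ⇒ clockwise traversal).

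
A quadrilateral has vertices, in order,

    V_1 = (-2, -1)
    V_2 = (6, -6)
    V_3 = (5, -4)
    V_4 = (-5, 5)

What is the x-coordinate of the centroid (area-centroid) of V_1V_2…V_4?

Apply the shoelace formula. First the cross-terms c_i = x_i·y_{i+1} − x_{i+1}·y_i:
  18, 6, 5, 15  ⇒  2A = 44, A = 22.
Then Σ (x_i + x_{i+1})·c_i = 33, so x̄ = 33 / (6·22) = 0.25.

0.25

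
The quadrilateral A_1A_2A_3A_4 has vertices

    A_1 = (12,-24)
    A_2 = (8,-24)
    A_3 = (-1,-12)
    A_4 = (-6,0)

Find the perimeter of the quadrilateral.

62

|A_1A_2| = √((-4)² + (0)²) = √16 = 4
|A_2A_3| = √((-9)² + (12)²) = √225 = 15
|A_3A_4| = √((-5)² + (12)²) = √169 = 13
|A_4A_1| = √((18)² + (-24)²) = √900 = 30
Perimeter = 4 + 15 + 13 + 30 = 62.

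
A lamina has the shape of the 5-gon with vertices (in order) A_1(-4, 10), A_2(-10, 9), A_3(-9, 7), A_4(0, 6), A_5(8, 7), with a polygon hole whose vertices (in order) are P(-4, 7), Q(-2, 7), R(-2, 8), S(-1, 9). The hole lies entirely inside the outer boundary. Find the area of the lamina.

39

Outer boundary:
Apply the shoelace formula: 2A = Σ (x_i·y_{i+1} − x_{i+1}·y_i), indices taken mod 5.
Σ = (64) + (11) + (-54) + (-48) + (108) = 81
Area = |Σ|/2 = 40.5.
Hole:
Apply Gauss's area formula: 2A = Σ (x_i·y_{i+1} − x_{i+1}·y_i), indices taken mod 4.
Σ = (-14) + (-2) + (-10) + (29) = 3
Area = |Σ|/2 = 1.5.
Net area = 40.5 − 1.5 = 39.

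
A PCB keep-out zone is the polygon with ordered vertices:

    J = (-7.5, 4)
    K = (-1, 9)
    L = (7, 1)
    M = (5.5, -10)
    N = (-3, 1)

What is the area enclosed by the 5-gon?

116

J→K: (-7.5)(9) − (-1)(4) = -63.5
K→L: (-1)(1) − (7)(9) = -64
L→M: (7)(-10) − (5.5)(1) = -75.5
M→N: (5.5)(1) − (-3)(-10) = -24.5
N→J: (-3)(4) − (-7.5)(1) = -4.5
Σ = -232
Area = |Σ|/2 = 116.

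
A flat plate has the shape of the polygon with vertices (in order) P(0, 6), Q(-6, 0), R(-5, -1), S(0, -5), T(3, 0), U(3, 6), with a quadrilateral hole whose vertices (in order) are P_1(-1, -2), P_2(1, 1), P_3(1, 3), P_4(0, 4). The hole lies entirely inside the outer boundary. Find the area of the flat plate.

Outer boundary:
Cross-terms: 36, 6, 25, 15, 18, 18  ⇒  Σ = 118
Area = |Σ|/2 = 59.
Hole:
Apply Gauss's area formula: 2A = Σ (x_i·y_{i+1} − x_{i+1}·y_i), indices taken mod 4.
Σ = (1) + (2) + (4) + (4) = 11
Area = |Σ|/2 = 5.5.
Net area = 59 − 5.5 = 53.5.

53.5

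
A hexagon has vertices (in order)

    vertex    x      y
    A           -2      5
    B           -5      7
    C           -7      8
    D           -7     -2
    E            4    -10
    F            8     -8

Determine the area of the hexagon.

Apply the surveyor's formula: 2A = Σ (x_i·y_{i+1} − x_{i+1}·y_i), indices taken mod 6.
Σ = (11) + (9) + (70) + (78) + (48) + (24) = 240
Area = |Σ|/2 = 120.

120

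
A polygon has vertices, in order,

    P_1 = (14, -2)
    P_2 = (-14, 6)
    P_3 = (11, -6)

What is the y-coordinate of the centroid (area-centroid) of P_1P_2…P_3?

-2/3

Apply Gauss's area formula. First the cross-terms c_i = x_i·y_{i+1} − x_{i+1}·y_i:
  56, 18, 62  ⇒  2A = 136, A = 68.
Then Σ (y_i + y_{i+1})·c_i = -272, so ȳ = -272 / (6·68) = -2/3.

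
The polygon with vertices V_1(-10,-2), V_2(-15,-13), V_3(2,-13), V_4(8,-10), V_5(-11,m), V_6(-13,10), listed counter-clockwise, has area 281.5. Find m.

The doubled signed area Σ (x_i y_{i+1} − x_{i+1} y_i) is linear in m.
With m=0 it equals 311; the coefficient of m is 21 (from the two edges through V_5).
So 21·m + 311 = 2·281.5 = 563 ⇒ m = 12.

12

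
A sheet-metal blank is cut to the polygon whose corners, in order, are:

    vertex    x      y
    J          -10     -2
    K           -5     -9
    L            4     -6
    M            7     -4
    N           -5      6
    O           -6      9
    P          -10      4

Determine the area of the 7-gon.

155.5

Apply the surveyor's formula: 2A = Σ (x_i·y_{i+1} − x_{i+1}·y_i), indices taken mod 7.
Cross-terms: 80, 66, 26, 22, -9, 66, 60  ⇒  Σ = 311
Area = |Σ|/2 = 155.5.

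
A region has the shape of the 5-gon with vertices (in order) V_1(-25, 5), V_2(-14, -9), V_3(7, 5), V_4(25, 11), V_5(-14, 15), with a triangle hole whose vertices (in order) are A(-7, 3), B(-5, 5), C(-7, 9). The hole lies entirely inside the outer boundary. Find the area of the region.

Outer boundary:
Apply the shoelace (surveyor's) formula: 2A = Σ (x_i·y_{i+1} − x_{i+1}·y_i), indices taken mod 5.
Σ = (295) + (-7) + (-48) + (529) + (305) = 1074
Area = |Σ|/2 = 537.
Hole:
Apply the surveyor's formula: 2A = Σ (x_i·y_{i+1} − x_{i+1}·y_i), indices taken mod 3.
Σ = (-20) + (-10) + (42) = 12
Area = |Σ|/2 = 6.
Net area = 537 − 6 = 531.

531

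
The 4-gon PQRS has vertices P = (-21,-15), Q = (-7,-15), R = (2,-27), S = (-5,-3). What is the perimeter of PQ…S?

|PQ| = √((14)² + (0)²) = √196 = 14
|QR| = √((9)² + (-12)²) = √225 = 15
|RS| = √((-7)² + (24)²) = √625 = 25
|SP| = √((-16)² + (-12)²) = √400 = 20
Perimeter = 14 + 15 + 25 + 20 = 74.

74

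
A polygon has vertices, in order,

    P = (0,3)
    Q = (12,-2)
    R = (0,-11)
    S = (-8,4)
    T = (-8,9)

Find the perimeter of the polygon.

|PQ| = √((12)² + (-5)²) = √169 = 13
|QR| = √((-12)² + (-9)²) = √225 = 15
|RS| = √((-8)² + (15)²) = √289 = 17
|ST| = √((0)² + (5)²) = √25 = 5
|TP| = √((8)² + (-6)²) = √100 = 10
Perimeter = 13 + 15 + 17 + 5 + 10 = 60.

60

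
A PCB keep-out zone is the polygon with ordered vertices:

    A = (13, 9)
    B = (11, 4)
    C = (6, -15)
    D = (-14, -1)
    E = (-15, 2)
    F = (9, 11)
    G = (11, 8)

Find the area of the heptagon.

366

Cross-terms: -47, -189, -216, -43, -183, -49, -5  ⇒  Σ = -732
Area = |Σ|/2 = 366.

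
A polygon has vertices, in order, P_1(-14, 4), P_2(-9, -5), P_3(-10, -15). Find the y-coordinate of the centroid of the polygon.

-16/3

Apply the shoelace (surveyor's) formula. First the cross-terms c_i = x_i·y_{i+1} − x_{i+1}·y_i:
  106, 85, -250  ⇒  2A = -59, A = -29.5.
Then Σ (y_i + y_{i+1})·c_i = 944, so ȳ = 944 / (6·(-29.5)) = -16/3.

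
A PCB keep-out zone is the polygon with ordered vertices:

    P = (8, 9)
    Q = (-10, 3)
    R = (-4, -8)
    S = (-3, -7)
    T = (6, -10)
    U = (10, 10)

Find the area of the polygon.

Apply the shoelace (surveyor's) formula: 2A = Σ (x_i·y_{i+1} − x_{i+1}·y_i), indices taken mod 6.
Σ = (114) + (92) + (4) + (72) + (160) + (10) = 452
Area = |Σ|/2 = 226.

226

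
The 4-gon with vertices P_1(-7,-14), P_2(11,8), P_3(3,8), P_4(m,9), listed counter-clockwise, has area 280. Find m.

-14

The doubled signed area Σ (x_i y_{i+1} − x_{i+1} y_i) is linear in m.
With m=0 it equals 252; the coefficient of m is -22 (from the two edges through P_4).
So -22·m + 252 = 2·280 = 560 ⇒ m = -14.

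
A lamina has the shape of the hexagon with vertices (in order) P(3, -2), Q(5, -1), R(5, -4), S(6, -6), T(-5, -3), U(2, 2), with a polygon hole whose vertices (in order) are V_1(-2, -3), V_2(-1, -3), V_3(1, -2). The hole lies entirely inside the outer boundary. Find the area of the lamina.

37.5

Outer boundary:
Apply the surveyor's formula: 2A = Σ (x_i·y_{i+1} − x_{i+1}·y_i), indices taken mod 6.
Σ = (7) + (-15) + (-6) + (-48) + (-4) + (-10) = -76
Area = |Σ|/2 = 38.
Hole:
Cross-terms: 3, 5, -7  ⇒  Σ = 1
Area = |Σ|/2 = 0.5.
Net area = 38 − 0.5 = 37.5.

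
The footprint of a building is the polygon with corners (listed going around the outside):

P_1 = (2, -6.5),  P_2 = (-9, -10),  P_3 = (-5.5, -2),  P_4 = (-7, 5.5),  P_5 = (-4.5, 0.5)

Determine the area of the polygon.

Apply the surveyor's formula: 2A = Σ (x_i·y_{i+1} − x_{i+1}·y_i), indices taken mod 5.
P_1→P_2: (2)(-10) − (-9)(-6.5) = -78.5
P_2→P_3: (-9)(-2) − (-5.5)(-10) = -37
P_3→P_4: (-5.5)(5.5) − (-7)(-2) = -44.25
P_4→P_5: (-7)(0.5) − (-4.5)(5.5) = 21.25
P_5→P_1: (-4.5)(-6.5) − (2)(0.5) = 28.25
Σ = -110.25
Area = |Σ|/2 = 55.125.

55.125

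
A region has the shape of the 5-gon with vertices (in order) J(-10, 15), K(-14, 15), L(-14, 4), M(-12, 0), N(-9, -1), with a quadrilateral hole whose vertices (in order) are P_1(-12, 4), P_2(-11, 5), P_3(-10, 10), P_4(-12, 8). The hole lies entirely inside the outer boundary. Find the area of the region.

Outer boundary:
Σ = (60) + (154) + (48) + (12) + (-145) = 129
Area = |Σ|/2 = 64.5.
Hole:
Apply the shoelace formula: 2A = Σ (x_i·y_{i+1} − x_{i+1}·y_i), indices taken mod 4.
Σ = (-16) + (-60) + (40) + (48) = 12
Area = |Σ|/2 = 6.
Net area = 64.5 − 6 = 58.5.

58.5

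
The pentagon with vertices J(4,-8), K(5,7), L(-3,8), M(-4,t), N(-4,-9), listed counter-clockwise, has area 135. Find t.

5

The doubled signed area Σ (x_i y_{i+1} − x_{i+1} y_i) is linear in t.
With t=0 it equals 265; the coefficient of t is 1 (from the two edges through M).
So 1·t + 265 = 2·135 = 270 ⇒ t = 5.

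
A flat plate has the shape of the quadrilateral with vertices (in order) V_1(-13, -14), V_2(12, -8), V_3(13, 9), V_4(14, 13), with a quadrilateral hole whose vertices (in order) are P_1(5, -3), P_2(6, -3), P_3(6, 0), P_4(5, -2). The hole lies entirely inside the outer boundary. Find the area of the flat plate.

Outer boundary:
Apply the surveyor's formula: 2A = Σ (x_i·y_{i+1} − x_{i+1}·y_i), indices taken mod 4.
Σ = (272) + (212) + (43) + (-27) = 500
Area = |Σ|/2 = 250.
Hole:
Apply the surveyor's formula: 2A = Σ (x_i·y_{i+1} − x_{i+1}·y_i), indices taken mod 4.
P_1→P_2: (5)(-3) − (6)(-3) = 3
P_2→P_3: (6)(0) − (6)(-3) = 18
P_3→P_4: (6)(-2) − (5)(0) = -12
P_4→P_1: (5)(-3) − (5)(-2) = -5
Σ = 4
Area = |Σ|/2 = 2.
Net area = 250 − 2 = 248.

248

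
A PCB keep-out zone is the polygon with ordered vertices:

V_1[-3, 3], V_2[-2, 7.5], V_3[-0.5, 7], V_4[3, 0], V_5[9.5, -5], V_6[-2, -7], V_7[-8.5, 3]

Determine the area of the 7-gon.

Cross-terms: -16.5, -10.25, -21, -15, -76.5, -65.5, -16.5  ⇒  Σ = -221.25
Area = |Σ|/2 = 110.625.

110.625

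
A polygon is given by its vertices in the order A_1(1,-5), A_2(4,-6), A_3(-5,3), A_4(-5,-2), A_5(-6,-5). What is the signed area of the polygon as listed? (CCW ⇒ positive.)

34.5

Apply the surveyor's formula: 2A = Σ (x_i·y_{i+1} − x_{i+1}·y_i), indices taken mod 5.
Cross-terms: 14, -18, 25, 13, 35  ⇒  Σ = 69
Signed area = Σ/2 = 34.5 (positive ⇒ counter-clockwise traversal).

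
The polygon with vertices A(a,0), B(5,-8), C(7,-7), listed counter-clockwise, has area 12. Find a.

Write out the shoelace sum; only the two edges meeting at A involve a:
2·Area = [(7·0 − a·(-7)) + (a·(-8) − 5·0)] + 21
       = -1·a + 21 = 24
⇒ a = -3.

-3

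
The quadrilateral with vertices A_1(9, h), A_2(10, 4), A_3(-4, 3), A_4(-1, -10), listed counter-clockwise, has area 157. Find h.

The doubled signed area Σ (x_i y_{i+1} − x_{i+1} y_i) is linear in h.
With h=0 it equals 215; the coefficient of h is -11 (from the two edges through A_1).
So -11·h + 215 = 2·157 = 314 ⇒ h = -9.

-9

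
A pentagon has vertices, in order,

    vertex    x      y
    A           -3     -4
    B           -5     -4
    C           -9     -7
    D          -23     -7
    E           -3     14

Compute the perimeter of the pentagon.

68

|AB| = √((-2)² + (0)²) = √4 = 2
|BC| = √((-4)² + (-3)²) = √25 = 5
|CD| = √((-14)² + (0)²) = √196 = 14
|DE| = √((20)² + (21)²) = √841 = 29
|EA| = √((0)² + (-18)²) = √324 = 18
Perimeter = 2 + 5 + 14 + 29 + 18 = 68.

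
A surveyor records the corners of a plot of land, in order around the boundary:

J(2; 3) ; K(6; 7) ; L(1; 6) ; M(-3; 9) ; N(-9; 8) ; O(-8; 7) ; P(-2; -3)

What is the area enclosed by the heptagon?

74

Σ = (-4) + (29) + (27) + (57) + (1) + (38) + (0) = 148
Area = |Σ|/2 = 74.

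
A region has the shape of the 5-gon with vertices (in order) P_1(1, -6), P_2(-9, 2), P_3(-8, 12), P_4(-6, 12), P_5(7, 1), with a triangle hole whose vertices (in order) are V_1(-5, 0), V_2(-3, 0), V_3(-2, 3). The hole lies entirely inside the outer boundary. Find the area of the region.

Outer boundary:
Cross-terms: -52, -92, -24, -90, -43  ⇒  Σ = -301
Area = |Σ|/2 = 150.5.
Hole:
Apply the surveyor's formula: 2A = Σ (x_i·y_{i+1} − x_{i+1}·y_i), indices taken mod 3.
Cross-terms: 0, -9, 15  ⇒  Σ = 6
Area = |Σ|/2 = 3.
Net area = 150.5 − 3 = 147.5.

147.5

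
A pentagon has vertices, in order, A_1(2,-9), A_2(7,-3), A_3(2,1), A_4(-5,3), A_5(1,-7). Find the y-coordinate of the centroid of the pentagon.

-437/177

Apply the surveyor's formula. First the cross-terms c_i = x_i·y_{i+1} − x_{i+1}·y_i:
  57, 13, 11, 32, 5  ⇒  2A = 118, A = 59.
Then Σ (y_i + y_{i+1})·c_i = -874, so ȳ = -874 / (6·59) = -437/177.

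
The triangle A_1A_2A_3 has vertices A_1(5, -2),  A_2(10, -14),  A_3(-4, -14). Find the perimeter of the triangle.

|A_1A_2| = √((5)² + (-12)²) = √169 = 13
|A_2A_3| = √((-14)² + (0)²) = √196 = 14
|A_3A_1| = √((9)² + (12)²) = √225 = 15
Perimeter = 13 + 14 + 15 = 42.

42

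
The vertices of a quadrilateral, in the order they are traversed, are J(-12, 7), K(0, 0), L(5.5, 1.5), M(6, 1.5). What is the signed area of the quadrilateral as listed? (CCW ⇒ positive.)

29.625

Apply the shoelace (surveyor's) formula: 2A = Σ (x_i·y_{i+1} − x_{i+1}·y_i), indices taken mod 4.
J→K: (-12)(0) − (0)(7) = 0
K→L: (0)(1.5) − (5.5)(0) = 0
L→M: (5.5)(1.5) − (6)(1.5) = -0.75
M→J: (6)(7) − (-12)(1.5) = 60
Σ = 59.25
Signed area = Σ/2 = 29.625 (positive ⇒ counter-clockwise traversal).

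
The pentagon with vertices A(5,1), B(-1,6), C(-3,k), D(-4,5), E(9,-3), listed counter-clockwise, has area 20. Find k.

5

Write out the shoelace sum; only the two edges meeting at C involve k:
2·Area = [((-1)·k − (-3)·6) + ((-3)·5 − (-4)·k)] + 22
       = 3·k + 25 = 40
⇒ k = 5.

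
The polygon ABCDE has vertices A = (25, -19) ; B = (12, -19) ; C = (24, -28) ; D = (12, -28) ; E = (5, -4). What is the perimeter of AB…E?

|AB| = √((-13)² + (0)²) = √169 = 13
|BC| = √((12)² + (-9)²) = √225 = 15
|CD| = √((-12)² + (0)²) = √144 = 12
|DE| = √((-7)² + (24)²) = √625 = 25
|EA| = √((20)² + (-15)²) = √625 = 25
Perimeter = 13 + 15 + 12 + 25 + 25 = 90.

90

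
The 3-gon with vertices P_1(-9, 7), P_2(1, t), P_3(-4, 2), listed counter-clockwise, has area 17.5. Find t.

-10

The doubled signed area Σ (x_i y_{i+1} − x_{i+1} y_i) is linear in t.
With t=0 it equals -15; the coefficient of t is -5 (from the two edges through P_2).
So -5·t + -15 = 2·17.5 = 35 ⇒ t = -10.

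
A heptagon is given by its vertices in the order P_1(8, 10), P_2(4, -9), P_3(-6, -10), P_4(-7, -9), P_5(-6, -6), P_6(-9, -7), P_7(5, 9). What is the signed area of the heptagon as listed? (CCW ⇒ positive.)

-157

Apply Gauss's area formula: 2A = Σ (x_i·y_{i+1} − x_{i+1}·y_i), indices taken mod 7.
Cross-terms: -112, -94, -16, -12, -12, -46, -22  ⇒  Σ = -314
Signed area = Σ/2 = -157 (negative ⇒ clockwise traversal).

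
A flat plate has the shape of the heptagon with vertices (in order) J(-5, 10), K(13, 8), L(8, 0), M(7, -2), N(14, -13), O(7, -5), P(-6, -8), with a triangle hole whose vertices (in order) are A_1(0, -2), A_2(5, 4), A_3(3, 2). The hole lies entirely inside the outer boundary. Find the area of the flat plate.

Outer boundary:
Cross-terms: -170, -64, -16, -63, 21, -86, -100  ⇒  Σ = -478
Area = |Σ|/2 = 239.
Hole:
Σ = (10) + (-2) + (-6) = 2
Area = |Σ|/2 = 1.
Net area = 239 − 1 = 238.

238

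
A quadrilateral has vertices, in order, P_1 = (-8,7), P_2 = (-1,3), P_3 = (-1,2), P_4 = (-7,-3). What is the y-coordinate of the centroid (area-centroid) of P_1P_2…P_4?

Apply Gauss's area formula. First the cross-terms c_i = x_i·y_{i+1} − x_{i+1}·y_i:
  -17, 1, 17, -73  ⇒  2A = -72, A = -36.
Then Σ (y_i + y_{i+1})·c_i = -474, so ȳ = -474 / (6·(-36)) = 79/36.

79/36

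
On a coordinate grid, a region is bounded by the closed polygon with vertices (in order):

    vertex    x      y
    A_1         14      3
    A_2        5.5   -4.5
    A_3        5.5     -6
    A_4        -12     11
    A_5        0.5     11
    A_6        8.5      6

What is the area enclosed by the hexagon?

Apply the shoelace (surveyor's) formula: 2A = Σ (x_i·y_{i+1} − x_{i+1}·y_i), indices taken mod 6.
A_1→A_2: (14)(-4.5) − (5.5)(3) = -79.5
A_2→A_3: (5.5)(-6) − (5.5)(-4.5) = -8.25
A_3→A_4: (5.5)(11) − (-12)(-6) = -11.5
A_4→A_5: (-12)(11) − (0.5)(11) = -137.5
A_5→A_6: (0.5)(6) − (8.5)(11) = -90.5
A_6→A_1: (8.5)(3) − (14)(6) = -58.5
Σ = -385.75
Area = |Σ|/2 = 192.875.

192.875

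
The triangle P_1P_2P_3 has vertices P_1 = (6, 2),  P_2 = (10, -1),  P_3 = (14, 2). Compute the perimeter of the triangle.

18

|P_1P_2| = √((4)² + (-3)²) = √25 = 5
|P_2P_3| = √((4)² + (3)²) = √25 = 5
|P_3P_1| = √((-8)² + (0)²) = √64 = 8
Perimeter = 5 + 5 + 8 = 18.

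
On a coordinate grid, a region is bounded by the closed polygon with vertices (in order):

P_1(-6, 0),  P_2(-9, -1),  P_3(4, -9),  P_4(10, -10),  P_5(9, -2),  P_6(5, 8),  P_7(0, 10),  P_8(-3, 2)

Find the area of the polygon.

Σ = (6) + (85) + (50) + (70) + (82) + (50) + (30) + (12) = 385
Area = |Σ|/2 = 192.5.

192.5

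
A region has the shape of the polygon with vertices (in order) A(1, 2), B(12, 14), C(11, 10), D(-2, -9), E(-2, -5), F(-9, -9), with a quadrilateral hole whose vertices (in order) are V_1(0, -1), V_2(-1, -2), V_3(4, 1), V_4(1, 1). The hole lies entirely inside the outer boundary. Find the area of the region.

Outer boundary:
Apply the shoelace (surveyor's) formula: 2A = Σ (x_i·y_{i+1} − x_{i+1}·y_i), indices taken mod 6.
Σ = (-10) + (-34) + (-79) + (-8) + (-27) + (-9) = -167
Area = |Σ|/2 = 83.5.
Hole:
Apply the shoelace formula: 2A = Σ (x_i·y_{i+1} − x_{i+1}·y_i), indices taken mod 4.
Σ = (-1) + (7) + (3) + (-1) = 8
Area = |Σ|/2 = 4.
Net area = 83.5 − 4 = 79.5.

79.5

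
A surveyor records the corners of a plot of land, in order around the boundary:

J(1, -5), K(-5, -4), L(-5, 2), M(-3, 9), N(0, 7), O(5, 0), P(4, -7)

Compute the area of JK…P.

101

Apply the surveyor's formula: 2A = Σ (x_i·y_{i+1} − x_{i+1}·y_i), indices taken mod 7.
Σ = (-29) + (-30) + (-39) + (-21) + (-35) + (-35) + (-13) = -202
Area = |Σ|/2 = 101.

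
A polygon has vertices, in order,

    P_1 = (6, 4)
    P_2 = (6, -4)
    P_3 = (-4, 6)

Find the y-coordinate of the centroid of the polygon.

Apply Gauss's area formula. First the cross-terms c_i = x_i·y_{i+1} − x_{i+1}·y_i:
  -48, 20, -52  ⇒  2A = -80, A = -40.
Then Σ (y_i + y_{i+1})·c_i = -480, so ȳ = -480 / (6·(-40)) = 2.

2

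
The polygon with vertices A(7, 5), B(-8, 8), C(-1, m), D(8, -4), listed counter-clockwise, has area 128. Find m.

The doubled signed area Σ (x_i y_{i+1} − x_{i+1} y_i) is linear in m.
With m=0 it equals 176; the coefficient of m is -16 (from the two edges through C).
So -16·m + 176 = 2·128 = 256 ⇒ m = -5.

-5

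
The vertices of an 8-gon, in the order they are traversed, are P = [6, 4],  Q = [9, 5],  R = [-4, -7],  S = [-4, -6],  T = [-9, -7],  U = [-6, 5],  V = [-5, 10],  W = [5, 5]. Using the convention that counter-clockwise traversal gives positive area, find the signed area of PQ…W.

P→Q: (6)(5) − (9)(4) = -6
Q→R: (9)(-7) − (-4)(5) = -43
R→S: (-4)(-6) − (-4)(-7) = -4
S→T: (-4)(-7) − (-9)(-6) = -26
T→U: (-9)(5) − (-6)(-7) = -87
U→V: (-6)(10) − (-5)(5) = -35
V→W: (-5)(5) − (5)(10) = -75
W→P: (5)(4) − (6)(5) = -10
Σ = -286
Signed area = Σ/2 = -143 (negative ⇒ clockwise traversal).

-143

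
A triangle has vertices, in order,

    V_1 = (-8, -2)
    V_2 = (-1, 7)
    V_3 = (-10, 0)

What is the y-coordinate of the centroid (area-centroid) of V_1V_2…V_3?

Apply the shoelace (surveyor's) formula. First the cross-terms c_i = x_i·y_{i+1} − x_{i+1}·y_i:
  -58, 70, 20  ⇒  2A = 32, A = 16.
Then Σ (y_i + y_{i+1})·c_i = 160, so ȳ = 160 / (6·16) = 5/3.

5/3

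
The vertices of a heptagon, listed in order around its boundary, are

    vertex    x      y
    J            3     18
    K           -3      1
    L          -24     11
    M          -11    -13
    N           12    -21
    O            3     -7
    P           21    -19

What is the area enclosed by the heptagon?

686

Σ = (57) + (-9) + (433) + (387) + (-21) + (90) + (435) = 1372
Area = |Σ|/2 = 686.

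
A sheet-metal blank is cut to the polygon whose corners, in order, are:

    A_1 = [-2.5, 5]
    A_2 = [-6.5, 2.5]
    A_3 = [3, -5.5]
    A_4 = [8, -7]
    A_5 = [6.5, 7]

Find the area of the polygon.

114.5

Apply the shoelace (surveyor's) formula: 2A = Σ (x_i·y_{i+1} − x_{i+1}·y_i), indices taken mod 5.
Σ = (26.25) + (28.25) + (23) + (101.5) + (50) = 229
Area = |Σ|/2 = 114.5.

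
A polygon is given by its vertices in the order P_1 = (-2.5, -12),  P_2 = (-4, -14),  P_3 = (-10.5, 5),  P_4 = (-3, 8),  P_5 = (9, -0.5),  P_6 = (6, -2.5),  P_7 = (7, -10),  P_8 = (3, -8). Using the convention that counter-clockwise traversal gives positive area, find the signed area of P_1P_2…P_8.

-231.75

Apply the surveyor's formula: 2A = Σ (x_i·y_{i+1} − x_{i+1}·y_i), indices taken mod 8.
Σ = (-13) + (-167) + (-69) + (-70.5) + (-19.5) + (-42.5) + (-26) + (-56) = -463.5
Signed area = Σ/2 = -231.75 (negative ⇒ clockwise traversal).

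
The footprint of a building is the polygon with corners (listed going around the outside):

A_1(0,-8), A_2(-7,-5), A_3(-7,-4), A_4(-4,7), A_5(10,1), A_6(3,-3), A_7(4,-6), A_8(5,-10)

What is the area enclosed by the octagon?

A_1→A_2: (0)(-5) − (-7)(-8) = -56
A_2→A_3: (-7)(-4) − (-7)(-5) = -7
A_3→A_4: (-7)(7) − (-4)(-4) = -65
A_4→A_5: (-4)(1) − (10)(7) = -74
A_5→A_6: (10)(-3) − (3)(1) = -33
A_6→A_7: (3)(-6) − (4)(-3) = -6
A_7→A_8: (4)(-10) − (5)(-6) = -10
A_8→A_1: (5)(-8) − (0)(-10) = -40
Σ = -291
Area = |Σ|/2 = 145.5.

145.5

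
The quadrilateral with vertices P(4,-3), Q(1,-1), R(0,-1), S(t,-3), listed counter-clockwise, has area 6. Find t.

-1

The doubled signed area Σ (x_i y_{i+1} − x_{i+1} y_i) is linear in t.
With t=0 it equals 10; the coefficient of t is -2 (from the two edges through S).
So -2·t + 10 = 2·6 = 12 ⇒ t = -1.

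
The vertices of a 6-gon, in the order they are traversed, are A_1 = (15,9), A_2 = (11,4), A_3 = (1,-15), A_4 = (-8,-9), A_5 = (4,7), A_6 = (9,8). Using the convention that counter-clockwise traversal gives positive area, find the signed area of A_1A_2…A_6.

Σ = (-39) + (-169) + (-129) + (-20) + (-31) + (-39) = -427
Signed area = Σ/2 = -213.5 (negative ⇒ clockwise traversal).

-213.5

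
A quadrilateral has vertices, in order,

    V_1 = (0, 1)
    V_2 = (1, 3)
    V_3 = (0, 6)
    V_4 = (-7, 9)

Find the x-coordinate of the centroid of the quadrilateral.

Apply the shoelace (surveyor's) formula. First the cross-terms c_i = x_i·y_{i+1} − x_{i+1}·y_i:
  -1, 6, 42, -7  ⇒  2A = 40, A = 20.
Then Σ (x_i + x_{i+1})·c_i = -240, so x̄ = -240 / (6·20) = -2.

-2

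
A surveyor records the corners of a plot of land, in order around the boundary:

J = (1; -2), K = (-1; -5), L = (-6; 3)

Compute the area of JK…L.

Apply the shoelace formula: 2A = Σ (x_i·y_{i+1} − x_{i+1}·y_i), indices taken mod 3.
Cross-terms: -7, -33, 9  ⇒  Σ = -31
Area = |Σ|/2 = 15.5.

15.5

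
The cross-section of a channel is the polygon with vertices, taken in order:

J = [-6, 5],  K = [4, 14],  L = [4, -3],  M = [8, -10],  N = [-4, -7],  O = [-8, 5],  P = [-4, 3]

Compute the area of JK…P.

Apply Gauss's area formula: 2A = Σ (x_i·y_{i+1} − x_{i+1}·y_i), indices taken mod 7.
Σ = (-104) + (-68) + (-16) + (-96) + (-76) + (-4) + (-2) = -366
Area = |Σ|/2 = 183.

183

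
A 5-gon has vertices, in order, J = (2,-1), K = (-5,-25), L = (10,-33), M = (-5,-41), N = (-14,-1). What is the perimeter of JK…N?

116

|JK| = √((-7)² + (-24)²) = √625 = 25
|KL| = √((15)² + (-8)²) = √289 = 17
|LM| = √((-15)² + (-8)²) = √289 = 17
|MN| = √((-9)² + (40)²) = √1681 = 41
|NJ| = √((16)² + (0)²) = √256 = 16
Perimeter = 25 + 17 + 17 + 41 + 16 = 116.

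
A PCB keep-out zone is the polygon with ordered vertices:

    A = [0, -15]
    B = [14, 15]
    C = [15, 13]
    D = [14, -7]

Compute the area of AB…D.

Apply the surveyor's formula: 2A = Σ (x_i·y_{i+1} − x_{i+1}·y_i), indices taken mod 4.
A→B: (0)(15) − (14)(-15) = 210
B→C: (14)(13) − (15)(15) = -43
C→D: (15)(-7) − (14)(13) = -287
D→A: (14)(-15) − (0)(-7) = -210
Σ = -330
Area = |Σ|/2 = 165.

165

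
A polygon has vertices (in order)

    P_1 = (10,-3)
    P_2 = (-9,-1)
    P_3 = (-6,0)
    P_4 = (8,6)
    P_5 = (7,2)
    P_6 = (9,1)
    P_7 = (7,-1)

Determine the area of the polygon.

71.5

Apply Gauss's area formula: 2A = Σ (x_i·y_{i+1} − x_{i+1}·y_i), indices taken mod 7.
Σ = (-37) + (-6) + (-36) + (-26) + (-11) + (-16) + (-11) = -143
Area = |Σ|/2 = 71.5.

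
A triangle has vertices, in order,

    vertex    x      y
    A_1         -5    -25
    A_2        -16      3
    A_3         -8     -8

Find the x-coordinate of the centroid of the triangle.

Apply the shoelace formula. First the cross-terms c_i = x_i·y_{i+1} − x_{i+1}·y_i:
  -415, 152, 160  ⇒  2A = -103, A = -51.5.
Then Σ (x_i + x_{i+1})·c_i = 2987, so x̄ = 2987 / (6·(-51.5)) = -29/3.

-29/3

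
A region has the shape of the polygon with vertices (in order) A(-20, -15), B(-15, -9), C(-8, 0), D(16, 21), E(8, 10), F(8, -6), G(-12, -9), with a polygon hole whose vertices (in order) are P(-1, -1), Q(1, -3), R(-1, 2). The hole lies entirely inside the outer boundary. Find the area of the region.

279.5

Outer boundary:
Cross-terms: -45, -72, -168, -8, -128, -144, 0  ⇒  Σ = -565
Area = |Σ|/2 = 282.5.
Hole:
Σ = (4) + (-1) + (3) = 6
Area = |Σ|/2 = 3.
Net area = 282.5 − 3 = 279.5.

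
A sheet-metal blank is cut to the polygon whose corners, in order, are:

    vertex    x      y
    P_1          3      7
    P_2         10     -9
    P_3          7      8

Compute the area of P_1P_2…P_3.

Σ = (-97) + (143) + (25) = 71
Area = |Σ|/2 = 35.5.

35.5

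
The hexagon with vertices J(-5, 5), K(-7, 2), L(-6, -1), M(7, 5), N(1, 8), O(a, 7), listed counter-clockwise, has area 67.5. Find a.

The doubled signed area Σ (x_i y_{i+1} − x_{i+1} y_i) is linear in a.
With a=0 it equals 114; the coefficient of a is -3 (from the two edges through O).
So -3·a + 114 = 2·67.5 = 135 ⇒ a = -7.

-7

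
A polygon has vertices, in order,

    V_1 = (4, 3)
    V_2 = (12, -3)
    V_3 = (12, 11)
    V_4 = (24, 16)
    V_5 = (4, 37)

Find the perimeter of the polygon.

|V_1V_2| = √((8)² + (-6)²) = √100 = 10
|V_2V_3| = √((0)² + (14)²) = √196 = 14
|V_3V_4| = √((12)² + (5)²) = √169 = 13
|V_4V_5| = √((-20)² + (21)²) = √841 = 29
|V_5V_1| = √((0)² + (-34)²) = √1156 = 34
Perimeter = 10 + 14 + 13 + 29 + 34 = 100.

100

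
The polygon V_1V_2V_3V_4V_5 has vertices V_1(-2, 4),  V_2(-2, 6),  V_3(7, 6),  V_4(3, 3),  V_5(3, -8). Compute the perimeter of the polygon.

|V_1V_2| = √((0)² + (2)²) = √4 = 2
|V_2V_3| = √((9)² + (0)²) = √81 = 9
|V_3V_4| = √((-4)² + (-3)²) = √25 = 5
|V_4V_5| = √((0)² + (-11)²) = √121 = 11
|V_5V_1| = √((-5)² + (12)²) = √169 = 13
Perimeter = 2 + 9 + 5 + 11 + 13 = 40.

40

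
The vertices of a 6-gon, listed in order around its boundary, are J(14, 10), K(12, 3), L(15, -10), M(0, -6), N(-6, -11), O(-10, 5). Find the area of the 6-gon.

Cross-terms: -78, -165, -90, -36, -140, -170  ⇒  Σ = -679
Area = |Σ|/2 = 339.5.

339.5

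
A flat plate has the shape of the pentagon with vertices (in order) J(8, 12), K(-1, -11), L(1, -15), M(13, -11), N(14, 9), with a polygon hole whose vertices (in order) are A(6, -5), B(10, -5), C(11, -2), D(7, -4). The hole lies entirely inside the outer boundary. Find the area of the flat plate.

243.5

Outer boundary:
Σ = (-76) + (26) + (184) + (271) + (96) = 501
Area = |Σ|/2 = 250.5.
Hole:
Apply the shoelace (surveyor's) formula: 2A = Σ (x_i·y_{i+1} − x_{i+1}·y_i), indices taken mod 4.
Cross-terms: 20, 35, -30, -11  ⇒  Σ = 14
Area = |Σ|/2 = 7.
Net area = 250.5 − 7 = 243.5.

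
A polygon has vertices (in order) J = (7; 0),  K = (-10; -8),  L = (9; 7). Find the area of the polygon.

51.5

Apply Gauss's area formula: 2A = Σ (x_i·y_{i+1} − x_{i+1}·y_i), indices taken mod 3.
Σ = (-56) + (2) + (-49) = -103
Area = |Σ|/2 = 51.5.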